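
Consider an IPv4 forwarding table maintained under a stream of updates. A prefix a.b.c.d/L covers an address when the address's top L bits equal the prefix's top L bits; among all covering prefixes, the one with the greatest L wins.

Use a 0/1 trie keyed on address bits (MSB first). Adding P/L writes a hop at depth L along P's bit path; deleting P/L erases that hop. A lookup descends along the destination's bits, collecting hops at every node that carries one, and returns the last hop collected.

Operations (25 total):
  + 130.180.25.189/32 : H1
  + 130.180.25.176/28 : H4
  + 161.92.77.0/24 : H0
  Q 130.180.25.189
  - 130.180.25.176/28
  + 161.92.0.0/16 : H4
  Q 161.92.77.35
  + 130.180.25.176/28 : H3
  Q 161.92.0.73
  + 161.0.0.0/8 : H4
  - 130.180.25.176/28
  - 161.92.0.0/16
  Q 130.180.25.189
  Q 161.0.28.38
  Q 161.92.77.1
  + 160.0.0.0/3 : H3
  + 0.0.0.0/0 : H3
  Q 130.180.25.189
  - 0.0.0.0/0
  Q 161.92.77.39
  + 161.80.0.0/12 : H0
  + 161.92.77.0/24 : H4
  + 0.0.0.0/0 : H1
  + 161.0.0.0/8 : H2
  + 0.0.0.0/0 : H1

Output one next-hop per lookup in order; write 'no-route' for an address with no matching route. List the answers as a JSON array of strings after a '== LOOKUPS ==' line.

Trace:
  add 130.180.25.189/32 -> H1 at depth 32
  add 130.180.25.176/28 -> H4 at depth 28
  add 161.92.77.0/24 -> H0 at depth 24
  lookup 130.180.25.189: bits 10000010101101000001100110111101 walk d0:-→d1:-→d2:-→d3:-→d4:-→d5:-→d6:-→d7:-→d8:-→d9:-→d10:-→d11:-→d12:-→d13:-→d14:-→d15:-→d16:-→d17:-→d18:-→d19:-→d20:-→d21:-→d22:-→d23:-→d24:-→d25:-→d26:-→d27:-→d28:H4→d29:-→d30:-→d31:-→d32:H1 -> H1
  - 130.180.25.176/28 clear@28
  add 161.92.0.0/16 -> H4 at depth 16
  lookup 161.92.77.35: bits 101000010101110001001101 walk d0:-→d1:-→d2:-→d3:-→d4:-→d5:-→d6:-→d7:-→d8:-→d9:-→d10:-→d11:-→d12:-→d13:-→d14:-→d15:-→d16:H4→d17:-→d18:-→d19:-→d20:-→d21:-→d22:-→d23:-→d24:H0 -> H0
  add 130.180.25.176/28 -> H3 at depth 28
  lookup 161.92.0.73: bits 10100001010111000 walk d0:-→d1:-→d2:-→d3:-→d4:-→d5:-→d6:-→d7:-→d8:-→d9:-→d10:-→d11:-→d12:-→d13:-→d14:-→d15:-→d16:H4→d17:- -> H4
  add 161.0.0.0/8 -> H4 at depth 8
  - 130.180.25.176/28 clear@28
  - 161.92.0.0/16 clear@16
  lookup 130.180.25.189: bits 10000010101101000001100110111101 walk d0:-→d1:-→d2:-→d3:-→d4:-→d5:-→d6:-→d7:-→d8:-→d9:-→d10:-→d11:-→d12:-→d13:-→d14:-→d15:-→d16:-→d17:-→d18:-→d19:-→d20:-→d21:-→d22:-→d23:-→d24:-→d25:-→d26:-→d27:-→d28:-→d29:-→d30:-→d31:-→d32:H1 -> H1
  lookup 161.0.28.38: bits 101000010 walk d0:-→d1:-→d2:-→d3:-→d4:-→d5:-→d6:-→d7:-→d8:H4→d9:- -> H4
  lookup 161.92.77.1: bits 101000010101110001001101 walk d0:-→d1:-→d2:-→d3:-→d4:-→d5:-→d6:-→d7:-→d8:H4→d9:-→d10:-→d11:-→d12:-→d13:-→d14:-→d15:-→d16:-→d17:-→d18:-→d19:-→d20:-→d21:-→d22:-→d23:-→d24:H0 -> H0
  add 160.0.0.0/3 -> H3 at depth 3
  add 0.0.0.0/0 -> H3 at depth 0
  lookup 130.180.25.189: bits 10000010101101000001100110111101 walk d0:H3→d1:-→d2:-→d3:-→d4:-→d5:-→d6:-→d7:-→d8:-→d9:-→d10:-→d11:-→d12:-→d13:-→d14:-→d15:-→d16:-→d17:-→d18:-→d19:-→d20:-→d21:-→d22:-→d23:-→d24:-→d25:-→d26:-→d27:-→d28:-→d29:-→d30:-→d31:-→d32:H1 -> H1
  - 0.0.0.0/0 clear@0
  lookup 161.92.77.39: bits 101000010101110001001101 walk d0:-→d1:-→d2:-→d3:H3→d4:-→d5:-→d6:-→d7:-→d8:H4→d9:-→d10:-→d11:-→d12:-→d13:-→d14:-→d15:-→d16:-→d17:-→d18:-→d19:-→d20:-→d21:-→d22:-→d23:-→d24:H0 -> H0
  add 161.80.0.0/12 -> H0 at depth 12
  add 161.92.77.0/24 -> H4 at depth 24
  add 0.0.0.0/0 -> H1 at depth 0
  add 161.0.0.0/8 -> H2 at depth 8
  add 0.0.0.0/0 -> H1 at depth 0

== LOOKUPS ==
["H1","H0","H4","H1","H4","H0","H1","H0"]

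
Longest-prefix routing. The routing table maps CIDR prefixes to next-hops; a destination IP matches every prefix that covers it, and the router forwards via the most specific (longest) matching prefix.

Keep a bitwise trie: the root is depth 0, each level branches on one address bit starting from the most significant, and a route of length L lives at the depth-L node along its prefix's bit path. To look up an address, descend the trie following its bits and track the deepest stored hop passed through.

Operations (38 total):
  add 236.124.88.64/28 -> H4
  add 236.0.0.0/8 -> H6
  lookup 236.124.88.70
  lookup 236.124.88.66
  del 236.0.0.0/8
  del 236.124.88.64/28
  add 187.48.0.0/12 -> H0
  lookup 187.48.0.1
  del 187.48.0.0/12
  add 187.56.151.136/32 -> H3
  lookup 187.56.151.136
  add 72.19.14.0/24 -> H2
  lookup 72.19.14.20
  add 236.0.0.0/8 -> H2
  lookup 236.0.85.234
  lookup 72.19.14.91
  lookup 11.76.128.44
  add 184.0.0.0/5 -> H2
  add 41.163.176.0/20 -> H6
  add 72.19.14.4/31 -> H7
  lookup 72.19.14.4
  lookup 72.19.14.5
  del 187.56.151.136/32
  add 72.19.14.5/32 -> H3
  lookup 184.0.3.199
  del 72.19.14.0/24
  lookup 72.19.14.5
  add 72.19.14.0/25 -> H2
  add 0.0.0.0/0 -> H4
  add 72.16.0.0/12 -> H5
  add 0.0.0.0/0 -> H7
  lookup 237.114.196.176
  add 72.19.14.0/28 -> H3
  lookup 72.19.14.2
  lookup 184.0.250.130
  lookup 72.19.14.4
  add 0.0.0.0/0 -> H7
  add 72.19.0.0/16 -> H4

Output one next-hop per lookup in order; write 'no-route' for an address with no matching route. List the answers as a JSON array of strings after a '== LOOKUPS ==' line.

Apply in order:
  add 236.124.88.64/28 -> H4 at depth 28
  add 236.0.0.0/8 -> H6 at depth 8
  Q 236.124.88.70: descend 1110110001111100010110000100 ; hops seen [H6,H4] ; pick H4
  Q 236.124.88.66: descend 1110110001111100010110000100 ; hops seen [H6,H4] ; pick H4
  del 236.0.0.0/8 (clear depth 8)
  del 236.124.88.64/28 (clear depth 28)
  add 187.48.0.0/12 -> H0 at depth 12
  Q 187.48.0.1: descend 101110110011 ; hops seen [H0] ; pick H0
  del 187.48.0.0/12 (clear depth 12)
  add 187.56.151.136/32 -> H3 at depth 32
  Q 187.56.151.136: descend 10111011001110001001011110001000 ; hops seen [H3] ; pick H3
  add 72.19.14.0/24 -> H2 at depth 24
  Q 72.19.14.20: descend 010010000001001100001110 ; hops seen [H2] ; pick H2
  add 236.0.0.0/8 -> H2 at depth 8
  Q 236.0.85.234: descend 111011000 ; hops seen [H2] ; pick H2
  Q 72.19.14.91: descend 010010000001001100001110 ; hops seen [H2] ; pick H2
  Q 11.76.128.44: descend 0 ; hops seen [∅] ; pick no-route
  add 184.0.0.0/5 -> H2 at depth 5
  add 41.163.176.0/20 -> H6 at depth 20
  add 72.19.14.4/31 -> H7 at depth 31
  Q 72.19.14.4: descend 0100100000010011000011100000010 ; hops seen [H2,H7] ; pick H7
  Q 72.19.14.5: descend 0100100000010011000011100000010 ; hops seen [H2,H7] ; pick H7
  del 187.56.151.136/32 (clear depth 32)
  add 72.19.14.5/32 -> H3 at depth 32
  Q 184.0.3.199: descend 101110 ; hops seen [H2] ; pick H2
  del 72.19.14.0/24 (clear depth 24)
  Q 72.19.14.5: descend 01001000000100110000111000000101 ; hops seen [H7,H3] ; pick H3
  add 72.19.14.0/25 -> H2 at depth 25
  add 0.0.0.0/0 -> H4 at depth 0
  add 72.16.0.0/12 -> H5 at depth 12
  add 0.0.0.0/0 -> H7 at depth 0
  Q 237.114.196.176: descend 1110110 ; hops seen [H7] ; pick H7
  add 72.19.14.0/28 -> H3 at depth 28
  Q 72.19.14.2: descend 01001000000100110000111000000 ; hops seen [H7,H5,H2,H3] ; pick H3
  Q 184.0.250.130: descend 101110 ; hops seen [H7,H2] ; pick H2
  Q 72.19.14.4: descend 0100100000010011000011100000010 ; hops seen [H7,H5,H2,H3,H7] ; pick H7
  add 0.0.0.0/0 -> H7 at depth 0
  add 72.19.0.0/16 -> H4 at depth 16

== LOOKUPS ==
["H4","H4","H0","H3","H2","H2","H2","no-route","H7","H7","H2","H3","H7","H3","H2","H7"]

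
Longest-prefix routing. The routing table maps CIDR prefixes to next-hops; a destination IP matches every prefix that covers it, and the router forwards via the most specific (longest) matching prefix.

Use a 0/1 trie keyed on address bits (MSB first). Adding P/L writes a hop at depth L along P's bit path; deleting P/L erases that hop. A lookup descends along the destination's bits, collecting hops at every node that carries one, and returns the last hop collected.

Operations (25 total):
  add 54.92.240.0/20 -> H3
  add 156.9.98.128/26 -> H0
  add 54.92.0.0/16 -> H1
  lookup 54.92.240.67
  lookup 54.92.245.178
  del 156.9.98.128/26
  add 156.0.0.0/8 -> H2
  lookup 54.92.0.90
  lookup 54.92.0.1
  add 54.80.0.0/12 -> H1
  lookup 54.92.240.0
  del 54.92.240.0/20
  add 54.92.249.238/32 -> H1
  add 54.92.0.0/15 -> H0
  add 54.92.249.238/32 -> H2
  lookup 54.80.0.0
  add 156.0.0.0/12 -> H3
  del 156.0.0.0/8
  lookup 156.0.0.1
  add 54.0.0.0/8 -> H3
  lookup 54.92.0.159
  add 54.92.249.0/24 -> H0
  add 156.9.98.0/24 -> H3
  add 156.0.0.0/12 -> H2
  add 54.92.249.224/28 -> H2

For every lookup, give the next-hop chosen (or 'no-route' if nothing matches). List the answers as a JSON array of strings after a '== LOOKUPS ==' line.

Process each operation:
  + 54.92.240.0/20 (H3) depth=20
  + 156.9.98.128/26 (H0) depth=26
  + 54.92.0.0/16 (H1) depth=16
  ? 54.92.240.67  path d0:-→d1:-→d2:-→d3:-→d4:-→d5:-→d6:-→d7:-→d8:-→d9:-→d10:-→d11:-→d12:-→d13:-→d14:-→d15:-→d16:H1→d17:-→d18:-→d19:-→d20:H3  best=H3
  ? 54.92.245.178  path d0:-→d1:-→d2:-→d3:-→d4:-→d5:-→d6:-→d7:-→d8:-→d9:-→d10:-→d11:-→d12:-→d13:-→d14:-→d15:-→d16:H1→d17:-→d18:-→d19:-→d20:H3  best=H3
  - 156.9.98.128/26 clear@26
  + 156.0.0.0/8 (H2) depth=8
  ? 54.92.0.90  path d0:-→d1:-→d2:-→d3:-→d4:-→d5:-→d6:-→d7:-→d8:-→d9:-→d10:-→d11:-→d12:-→d13:-→d14:-→d15:-→d16:H1  best=H1
  ? 54.92.0.1  path d0:-→d1:-→d2:-→d3:-→d4:-→d5:-→d6:-→d7:-→d8:-→d9:-→d10:-→d11:-→d12:-→d13:-→d14:-→d15:-→d16:H1  best=H1
  + 54.80.0.0/12 (H1) depth=12
  ? 54.92.240.0  path d0:-→d1:-→d2:-→d3:-→d4:-→d5:-→d6:-→d7:-→d8:-→d9:-→d10:-→d11:-→d12:H1→d13:-→d14:-→d15:-→d16:H1→d17:-→d18:-→d19:-→d20:H3  best=H3
  - 54.92.240.0/20 clear@20
  + 54.92.249.238/32 (H1) depth=32
  + 54.92.0.0/15 (H0) depth=15
  + 54.92.249.238/32 (H2) depth=32
  ? 54.80.0.0  path d0:-→d1:-→d2:-→d3:-→d4:-→d5:-→d6:-→d7:-→d8:-→d9:-→d10:-→d11:-→d12:H1  best=H1
  + 156.0.0.0/12 (H3) depth=12
  - 156.0.0.0/8 clear@8
  ? 156.0.0.1  path d0:-→d1:-→d2:-→d3:-→d4:-→d5:-→d6:-→d7:-→d8:-→d9:-→d10:-→d11:-→d12:H3  best=H3
  + 54.0.0.0/8 (H3) depth=8
  ? 54.92.0.159  path d0:-→d1:-→d2:-→d3:-→d4:-→d5:-→d6:-→d7:-→d8:H3→d9:-→d10:-→d11:-→d12:H1→d13:-→d14:-→d15:H0→d16:H1  best=H1
  + 54.92.249.0/24 (H0) depth=24
  + 156.9.98.0/24 (H3) depth=24
  + 156.0.0.0/12 (H2) depth=12
  + 54.92.249.224/28 (H2) depth=28

== LOOKUPS ==
["H3","H3","H1","H1","H3","H1","H3","H1"]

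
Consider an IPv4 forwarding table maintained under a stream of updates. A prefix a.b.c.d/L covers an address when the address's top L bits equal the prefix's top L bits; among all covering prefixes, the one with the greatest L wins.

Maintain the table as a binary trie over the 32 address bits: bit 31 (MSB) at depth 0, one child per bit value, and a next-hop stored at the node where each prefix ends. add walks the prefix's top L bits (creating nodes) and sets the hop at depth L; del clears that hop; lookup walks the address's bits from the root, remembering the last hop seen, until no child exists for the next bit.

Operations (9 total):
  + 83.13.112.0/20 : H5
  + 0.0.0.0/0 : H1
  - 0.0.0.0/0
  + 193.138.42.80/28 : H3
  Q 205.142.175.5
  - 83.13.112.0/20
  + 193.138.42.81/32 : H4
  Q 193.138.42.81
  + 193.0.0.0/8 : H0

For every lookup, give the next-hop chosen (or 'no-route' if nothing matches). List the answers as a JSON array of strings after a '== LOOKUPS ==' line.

Apply in order:
  + 83.13.112.0/20 (H5) depth=20
  + 0.0.0.0/0 (H1) depth=0
  - 0.0.0.0/0 clear@0
  + 193.138.42.80/28 (H3) depth=28
  Q 205.142.175.5: descend 1100 ; hops seen [∅] ; pick no-route
  - 83.13.112.0/20 clear@20
  + 193.138.42.81/32 (H4) depth=32
  Q 193.138.42.81: descend 11000001100010100010101001010001 ; hops seen [H3,H4] ; pick H4
  + 193.0.0.0/8 (H0) depth=8

== LOOKUPS ==
["no-route","H4"]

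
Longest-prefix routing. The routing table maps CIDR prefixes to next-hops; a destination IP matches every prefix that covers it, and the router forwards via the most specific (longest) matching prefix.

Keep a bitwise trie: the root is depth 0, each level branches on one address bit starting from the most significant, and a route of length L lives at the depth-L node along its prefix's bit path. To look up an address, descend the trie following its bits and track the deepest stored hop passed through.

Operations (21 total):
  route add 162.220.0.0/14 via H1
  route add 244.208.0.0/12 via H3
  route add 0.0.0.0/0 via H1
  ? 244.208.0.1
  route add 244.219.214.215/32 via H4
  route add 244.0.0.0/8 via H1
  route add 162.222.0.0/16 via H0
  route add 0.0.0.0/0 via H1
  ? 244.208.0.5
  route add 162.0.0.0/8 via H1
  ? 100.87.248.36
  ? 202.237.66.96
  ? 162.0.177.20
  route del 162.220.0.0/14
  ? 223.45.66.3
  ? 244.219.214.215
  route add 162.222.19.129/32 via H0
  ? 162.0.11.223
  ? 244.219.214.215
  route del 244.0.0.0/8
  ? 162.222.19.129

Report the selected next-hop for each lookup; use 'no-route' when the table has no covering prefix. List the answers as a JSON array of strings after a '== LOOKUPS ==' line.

Process each operation:
  + 162.220.0.0/14 (H1) depth=14
  + 244.208.0.0/12 (H3) depth=12
  + 0.0.0.0/0 (H1) depth=0
  Q 244.208.0.1: descend 111101001101 ; hops seen [H1,H3] ; pick H3
  + 244.219.214.215/32 (H4) depth=32
  + 244.0.0.0/8 (H1) depth=8
  + 162.222.0.0/16 (H0) depth=16
  + 0.0.0.0/0 (H1) depth=0
  Q 244.208.0.5: descend 111101001101 ; hops seen [H1,H1,H3] ; pick H3
  + 162.0.0.0/8 (H1) depth=8
  Q 100.87.248.36: descend ε ; hops seen [H1] ; pick H1
  Q 202.237.66.96: descend 11 ; hops seen [H1] ; pick H1
  Q 162.0.177.20: descend 10100010 ; hops seen [H1,H1] ; pick H1
  - 162.220.0.0/14 clear@14
  Q 223.45.66.3: descend 11 ; hops seen [H1] ; pick H1
  Q 244.219.214.215: descend 11110100110110111101011011010111 ; hops seen [H1,H1,H3,H4] ; pick H4
  + 162.222.19.129/32 (H0) depth=32
  Q 162.0.11.223: descend 10100010 ; hops seen [H1,H1] ; pick H1
  Q 244.219.214.215: descend 11110100110110111101011011010111 ; hops seen [H1,H1,H3,H4] ; pick H4
  - 244.0.0.0/8 clear@8
  Q 162.222.19.129: descend 10100010110111100001001110000001 ; hops seen [H1,H1,H0,H0] ; pick H0

== LOOKUPS ==
["H3","H3","H1","H1","H1","H1","H4","H1","H4","H0"]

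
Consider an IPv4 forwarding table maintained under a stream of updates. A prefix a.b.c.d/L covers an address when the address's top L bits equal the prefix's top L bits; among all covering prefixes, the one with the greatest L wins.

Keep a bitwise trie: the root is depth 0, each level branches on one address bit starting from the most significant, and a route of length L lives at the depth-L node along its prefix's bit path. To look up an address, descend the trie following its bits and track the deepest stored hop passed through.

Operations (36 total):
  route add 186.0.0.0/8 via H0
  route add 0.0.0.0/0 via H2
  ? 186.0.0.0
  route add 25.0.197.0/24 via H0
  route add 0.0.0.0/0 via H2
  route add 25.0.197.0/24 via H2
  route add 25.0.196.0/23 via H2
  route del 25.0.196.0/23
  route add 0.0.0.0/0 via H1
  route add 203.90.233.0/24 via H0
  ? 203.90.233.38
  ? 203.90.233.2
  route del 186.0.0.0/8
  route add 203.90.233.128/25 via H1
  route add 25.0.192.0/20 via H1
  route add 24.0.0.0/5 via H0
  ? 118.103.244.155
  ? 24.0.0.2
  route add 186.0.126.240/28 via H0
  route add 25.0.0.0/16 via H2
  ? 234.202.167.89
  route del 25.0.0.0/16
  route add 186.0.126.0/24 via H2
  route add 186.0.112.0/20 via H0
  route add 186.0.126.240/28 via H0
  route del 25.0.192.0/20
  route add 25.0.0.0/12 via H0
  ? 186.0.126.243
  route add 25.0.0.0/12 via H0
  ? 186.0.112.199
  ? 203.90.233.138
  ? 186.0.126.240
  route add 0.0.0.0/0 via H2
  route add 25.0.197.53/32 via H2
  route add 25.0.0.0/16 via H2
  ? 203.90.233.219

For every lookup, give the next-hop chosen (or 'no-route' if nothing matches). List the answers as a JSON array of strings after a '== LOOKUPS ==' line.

Apply in order:
  add 186.0.0.0/8 -> H0 at depth 8
  add 0.0.0.0/0 -> H2 at depth 0
  lookup 186.0.0.0: bits 10111010 walk d0:H2→d1:-→d2:-→d3:-→d4:-→d5:-→d6:-→d7:-→d8:H0 -> H0
  add 25.0.197.0/24 -> H0 at depth 24
  add 0.0.0.0/0 -> H2 at depth 0
  add 25.0.197.0/24 -> H2 at depth 24
  add 25.0.196.0/23 -> H2 at depth 23
  - 25.0.196.0/23 clear@23
  add 0.0.0.0/0 -> H1 at depth 0
  add 203.90.233.0/24 -> H0 at depth 24
  lookup 203.90.233.38: bits 110010110101101011101001 walk d0:H1→d1:-→d2:-→d3:-→d4:-→d5:-→d6:-→d7:-→d8:-→d9:-→d10:-→d11:-→d12:-→d13:-→d14:-→d15:-→d16:-→d17:-→d18:-→d19:-→d20:-→d21:-→d22:-→d23:-→d24:H0 -> H0
  lookup 203.90.233.2: bits 110010110101101011101001 walk d0:H1→d1:-→d2:-→d3:-→d4:-→d5:-→d6:-→d7:-→d8:-→d9:-→d10:-→d11:-→d12:-→d13:-→d14:-→d15:-→d16:-→d17:-→d18:-→d19:-→d20:-→d21:-→d22:-→d23:-→d24:H0 -> H0
  - 186.0.0.0/8 clear@8
  add 203.90.233.128/25 -> H1 at depth 25
  add 25.0.192.0/20 -> H1 at depth 20
  add 24.0.0.0/5 -> H0 at depth 5
  lookup 118.103.244.155: bits 0 walk d0:H1→d1:- -> H1
  lookup 24.0.0.2: bits 0001100 walk d0:H1→d1:-→d2:-→d3:-→d4:-→d5:H0→d6:-→d7:- -> H0
  add 186.0.126.240/28 -> H0 at depth 28
  add 25.0.0.0/16 -> H2 at depth 16
  lookup 234.202.167.89: bits 11 walk d0:H1→d1:-→d2:- -> H1
  - 25.0.0.0/16 clear@16
  add 186.0.126.0/24 -> H2 at depth 24
  add 186.0.112.0/20 -> H0 at depth 20
  add 186.0.126.240/28 -> H0 at depth 28
  - 25.0.192.0/20 clear@20
  add 25.0.0.0/12 -> H0 at depth 12
  lookup 186.0.126.243: bits 1011101000000000011111101111 walk d0:H1→d1:-→d2:-→d3:-→d4:-→d5:-→d6:-→d7:-→d8:-→d9:-→d10:-→d11:-→d12:-→d13:-→d14:-→d15:-→d16:-→d17:-→d18:-→d19:-→d20:H0→d21:-→d22:-→d23:-→d24:H2→d25:-→d26:-→d27:-→d28:H0 -> H0
  add 25.0.0.0/12 -> H0 at depth 12
  lookup 186.0.112.199: bits 10111010000000000111 walk d0:H1→d1:-→d2:-→d3:-→d4:-→d5:-→d6:-→d7:-→d8:-→d9:-→d10:-→d11:-→d12:-→d13:-→d14:-→d15:-→d16:-→d17:-→d18:-→d19:-→d20:H0 -> H0
  lookup 203.90.233.138: bits 1100101101011010111010011 walk d0:H1→d1:-→d2:-→d3:-→d4:-→d5:-→d6:-→d7:-→d8:-→d9:-→d10:-→d11:-→d12:-→d13:-→d14:-→d15:-→d16:-→d17:-→d18:-→d19:-→d20:-→d21:-→d22:-→d23:-→d24:H0→d25:H1 -> H1
  lookup 186.0.126.240: bits 1011101000000000011111101111 walk d0:H1→d1:-→d2:-→d3:-→d4:-→d5:-→d6:-→d7:-→d8:-→d9:-→d10:-→d11:-→d12:-→d13:-→d14:-→d15:-→d16:-→d17:-→d18:-→d19:-→d20:H0→d21:-→d22:-→d23:-→d24:H2→d25:-→d26:-→d27:-→d28:H0 -> H0
  add 0.0.0.0/0 -> H2 at depth 0
  add 25.0.197.53/32 -> H2 at depth 32
  add 25.0.0.0/16 -> H2 at depth 16
  lookup 203.90.233.219: bits 1100101101011010111010011 walk d0:H2→d1:-→d2:-→d3:-→d4:-→d5:-→d6:-→d7:-→d8:-→d9:-→d10:-→d11:-→d12:-→d13:-→d14:-→d15:-→d16:-→d17:-→d18:-→d19:-→d20:-→d21:-→d22:-→d23:-→d24:H0→d25:H1 -> H1

== LOOKUPS ==
["H0","H0","H0","H1","H0","H1","H0","H0","H1","H0","H1"]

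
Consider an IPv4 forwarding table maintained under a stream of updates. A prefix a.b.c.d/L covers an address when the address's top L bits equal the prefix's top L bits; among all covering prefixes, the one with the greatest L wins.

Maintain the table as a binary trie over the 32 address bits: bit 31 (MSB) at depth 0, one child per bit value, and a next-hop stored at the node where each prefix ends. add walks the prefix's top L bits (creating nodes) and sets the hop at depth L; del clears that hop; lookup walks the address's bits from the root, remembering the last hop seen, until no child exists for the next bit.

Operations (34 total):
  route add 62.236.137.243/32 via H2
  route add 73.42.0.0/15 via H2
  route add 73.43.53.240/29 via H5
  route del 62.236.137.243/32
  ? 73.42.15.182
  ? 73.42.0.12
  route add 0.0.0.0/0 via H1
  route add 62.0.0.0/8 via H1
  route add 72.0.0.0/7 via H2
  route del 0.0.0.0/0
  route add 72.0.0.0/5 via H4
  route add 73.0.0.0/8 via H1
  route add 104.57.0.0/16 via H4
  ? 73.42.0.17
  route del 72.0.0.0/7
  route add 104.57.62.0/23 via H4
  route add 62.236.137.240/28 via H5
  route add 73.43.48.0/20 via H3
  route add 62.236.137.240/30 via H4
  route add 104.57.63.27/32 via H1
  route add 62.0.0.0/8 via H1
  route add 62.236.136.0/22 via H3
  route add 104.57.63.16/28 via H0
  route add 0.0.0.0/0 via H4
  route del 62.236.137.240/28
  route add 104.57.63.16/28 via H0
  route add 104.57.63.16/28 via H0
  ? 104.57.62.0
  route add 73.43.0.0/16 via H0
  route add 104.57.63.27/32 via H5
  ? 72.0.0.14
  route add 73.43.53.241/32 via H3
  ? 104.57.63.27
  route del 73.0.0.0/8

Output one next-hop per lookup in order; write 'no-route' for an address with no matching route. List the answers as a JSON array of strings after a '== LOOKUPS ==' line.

Process each operation:
  add 62.236.137.243/32 -> H2 at depth 32
  add 73.42.0.0/15 -> H2 at depth 15
  add 73.43.53.240/29 -> H5 at depth 29
  del 62.236.137.243/32 (clear depth 32)
  Q 73.42.15.182: descend 010010010010101 ; hops seen [H2] ; pick H2
  Q 73.42.0.12: descend 010010010010101 ; hops seen [H2] ; pick H2
  add 0.0.0.0/0 -> H1 at depth 0
  add 62.0.0.0/8 -> H1 at depth 8
  add 72.0.0.0/7 -> H2 at depth 7
  del 0.0.0.0/0 (clear depth 0)
  add 72.0.0.0/5 -> H4 at depth 5
  add 73.0.0.0/8 -> H1 at depth 8
  add 104.57.0.0/16 -> H4 at depth 16
  Q 73.42.0.17: descend 010010010010101 ; hops seen [H4,H2,H1,H2] ; pick H2
  del 72.0.0.0/7 (clear depth 7)
  add 104.57.62.0/23 -> H4 at depth 23
  add 62.236.137.240/28 -> H5 at depth 28
  add 73.43.48.0/20 -> H3 at depth 20
  add 62.236.137.240/30 -> H4 at depth 30
  add 104.57.63.27/32 -> H1 at depth 32
  add 62.0.0.0/8 -> H1 at depth 8
  add 62.236.136.0/22 -> H3 at depth 22
  add 104.57.63.16/28 -> H0 at depth 28
  add 0.0.0.0/0 -> H4 at depth 0
  del 62.236.137.240/28 (clear depth 28)
  add 104.57.63.16/28 -> H0 at depth 28
  add 104.57.63.16/28 -> H0 at depth 28
  Q 104.57.62.0: descend 01101000001110010011111 ; hops seen [H4,H4,H4] ; pick H4
  add 73.43.0.0/16 -> H0 at depth 16
  add 104.57.63.27/32 -> H5 at depth 32
  Q 72.0.0.14: descend 0100100 ; hops seen [H4,H4] ; pick H4
  add 73.43.53.241/32 -> H3 at depth 32
  Q 104.57.63.27: descend 01101000001110010011111100011011 ; hops seen [H4,H4,H4,H0,H5] ; pick H5
  del 73.0.0.0/8 (clear depth 8)

== LOOKUPS ==
["H2","H2","H2","H4","H4","H5"]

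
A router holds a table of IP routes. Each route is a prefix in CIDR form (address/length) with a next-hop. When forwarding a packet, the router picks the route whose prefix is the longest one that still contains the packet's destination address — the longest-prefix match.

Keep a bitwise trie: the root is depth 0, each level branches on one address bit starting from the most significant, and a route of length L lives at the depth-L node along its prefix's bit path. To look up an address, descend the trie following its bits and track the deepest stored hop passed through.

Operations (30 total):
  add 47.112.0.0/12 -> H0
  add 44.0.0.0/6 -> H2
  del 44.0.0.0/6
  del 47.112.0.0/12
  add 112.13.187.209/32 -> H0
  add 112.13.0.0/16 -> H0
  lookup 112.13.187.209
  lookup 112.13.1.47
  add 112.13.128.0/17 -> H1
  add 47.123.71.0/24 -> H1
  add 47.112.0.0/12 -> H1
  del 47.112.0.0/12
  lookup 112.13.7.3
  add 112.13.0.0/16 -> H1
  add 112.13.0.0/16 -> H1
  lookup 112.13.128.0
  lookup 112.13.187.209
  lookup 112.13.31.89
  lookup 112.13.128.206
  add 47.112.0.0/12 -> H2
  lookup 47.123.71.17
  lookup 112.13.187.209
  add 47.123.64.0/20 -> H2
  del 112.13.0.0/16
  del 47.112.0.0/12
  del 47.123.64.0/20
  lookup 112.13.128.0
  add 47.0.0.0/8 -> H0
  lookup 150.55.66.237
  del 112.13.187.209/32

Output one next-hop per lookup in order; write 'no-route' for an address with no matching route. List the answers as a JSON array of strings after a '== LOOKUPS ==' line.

Trace:
  + 47.112.0.0/12 (H0) depth=12
  + 44.0.0.0/6 (H2) depth=6
  del 44.0.0.0/6 (clear depth 6)
  del 47.112.0.0/12 (clear depth 12)
  + 112.13.187.209/32 (H0) depth=32
  + 112.13.0.0/16 (H0) depth=16
  lookup 112.13.187.209: bits 01110000000011011011101111010001 walk d0:-→d1:-→d2:-→d3:-→d4:-→d5:-→d6:-→d7:-→d8:-→d9:-→d10:-→d11:-→d12:-→d13:-→d14:-→d15:-→d16:H0→d17:-→d18:-→d19:-→d20:-→d21:-→d22:-→d23:-→d24:-→d25:-→d26:-→d27:-→d28:-→d29:-→d30:-→d31:-→d32:H0 -> H0
  lookup 112.13.1.47: bits 0111000000001101 walk d0:-→d1:-→d2:-→d3:-→d4:-→d5:-→d6:-→d7:-→d8:-→d9:-→d10:-→d11:-→d12:-→d13:-→d14:-→d15:-→d16:H0 -> H0
  + 112.13.128.0/17 (H1) depth=17
  + 47.123.71.0/24 (H1) depth=24
  + 47.112.0.0/12 (H1) depth=12
  del 47.112.0.0/12 (clear depth 12)
  lookup 112.13.7.3: bits 0111000000001101 walk d0:-→d1:-→d2:-→d3:-→d4:-→d5:-→d6:-→d7:-→d8:-→d9:-→d10:-→d11:-→d12:-→d13:-→d14:-→d15:-→d16:H0 -> H0
  + 112.13.0.0/16 (H1) depth=16
  + 112.13.0.0/16 (H1) depth=16
  lookup 112.13.128.0: bits 011100000000110110 walk d0:-→d1:-→d2:-→d3:-→d4:-→d5:-→d6:-→d7:-→d8:-→d9:-→d10:-→d11:-→d12:-→d13:-→d14:-→d15:-→d16:H1→d17:H1→d18:- -> H1
  lookup 112.13.187.209: bits 01110000000011011011101111010001 walk d0:-→d1:-→d2:-→d3:-→d4:-→d5:-→d6:-→d7:-→d8:-→d9:-→d10:-→d11:-→d12:-→d13:-→d14:-→d15:-→d16:H1→d17:H1→d18:-→d19:-→d20:-→d21:-→d22:-→d23:-→d24:-→d25:-→d26:-→d27:-→d28:-→d29:-→d30:-→d31:-→d32:H0 -> H0
  lookup 112.13.31.89: bits 0111000000001101 walk d0:-→d1:-→d2:-→d3:-→d4:-→d5:-→d6:-→d7:-→d8:-→d9:-→d10:-→d11:-→d12:-→d13:-→d14:-→d15:-→d16:H1 -> H1
  lookup 112.13.128.206: bits 011100000000110110 walk d0:-→d1:-→d2:-→d3:-→d4:-→d5:-→d6:-→d7:-→d8:-→d9:-→d10:-→d11:-→d12:-→d13:-→d14:-→d15:-→d16:H1→d17:H1→d18:- -> H1
  + 47.112.0.0/12 (H2) depth=12
  lookup 47.123.71.17: bits 001011110111101101000111 walk d0:-→d1:-→d2:-→d3:-→d4:-→d5:-→d6:-→d7:-→d8:-→d9:-→d10:-→d11:-→d12:H2→d13:-→d14:-→d15:-→d16:-→d17:-→d18:-→d19:-→d20:-→d21:-→d22:-→d23:-→d24:H1 -> H1
  lookup 112.13.187.209: bits 01110000000011011011101111010001 walk d0:-→d1:-→d2:-→d3:-→d4:-→d5:-→d6:-→d7:-→d8:-→d9:-→d10:-→d11:-→d12:-→d13:-→d14:-→d15:-→d16:H1→d17:H1→d18:-→d19:-→d20:-→d21:-→d22:-→d23:-→d24:-→d25:-→d26:-→d27:-→d28:-→d29:-→d30:-→d31:-→d32:H0 -> H0
  + 47.123.64.0/20 (H2) depth=20
  del 112.13.0.0/16 (clear depth 16)
  del 47.112.0.0/12 (clear depth 12)
  del 47.123.64.0/20 (clear depth 20)
  lookup 112.13.128.0: bits 011100000000110110 walk d0:-→d1:-→d2:-→d3:-→d4:-→d5:-→d6:-→d7:-→d8:-→d9:-→d10:-→d11:-→d12:-→d13:-→d14:-→d15:-→d16:-→d17:H1→d18:- -> H1
  + 47.0.0.0/8 (H0) depth=8
  lookup 150.55.66.237: bits ε walk d0:- -> no-route
  del 112.13.187.209/32 (clear depth 32)

== LOOKUPS ==
["H0","H0","H0","H1","H0","H1","H1","H1","H0","H1","no-route"]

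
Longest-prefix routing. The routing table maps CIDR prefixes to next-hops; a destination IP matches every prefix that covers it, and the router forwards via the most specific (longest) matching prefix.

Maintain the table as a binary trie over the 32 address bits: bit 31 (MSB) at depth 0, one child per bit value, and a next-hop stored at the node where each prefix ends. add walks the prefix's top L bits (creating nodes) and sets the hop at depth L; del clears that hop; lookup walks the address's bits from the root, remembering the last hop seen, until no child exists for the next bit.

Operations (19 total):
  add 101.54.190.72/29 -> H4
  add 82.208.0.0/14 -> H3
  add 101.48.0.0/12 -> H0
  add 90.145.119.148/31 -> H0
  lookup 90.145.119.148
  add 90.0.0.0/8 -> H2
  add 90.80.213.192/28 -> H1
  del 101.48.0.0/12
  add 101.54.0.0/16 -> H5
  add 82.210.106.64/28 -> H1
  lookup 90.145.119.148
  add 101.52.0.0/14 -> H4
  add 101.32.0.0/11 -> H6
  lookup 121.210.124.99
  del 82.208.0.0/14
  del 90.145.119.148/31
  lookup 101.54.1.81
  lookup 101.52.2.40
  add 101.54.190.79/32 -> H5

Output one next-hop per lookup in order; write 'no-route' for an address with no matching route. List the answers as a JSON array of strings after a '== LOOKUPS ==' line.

Process each operation:
  + 101.54.190.72/29 (H4) depth=29
  + 82.208.0.0/14 (H3) depth=14
  + 101.48.0.0/12 (H0) depth=12
  + 90.145.119.148/31 (H0) depth=31
  lookup 90.145.119.148: bits 0101101010010001011101111001010 walk d0:-→d1:-→d2:-→d3:-→d4:-→d5:-→d6:-→d7:-→d8:-→d9:-→d10:-→d11:-→d12:-→d13:-→d14:-→d15:-→d16:-→d17:-→d18:-→d19:-→d20:-→d21:-→d22:-→d23:-→d24:-→d25:-→d26:-→d27:-→d28:-→d29:-→d30:-→d31:H0 -> H0
  + 90.0.0.0/8 (H2) depth=8
  + 90.80.213.192/28 (H1) depth=28
  del 101.48.0.0/12 (clear depth 12)
  + 101.54.0.0/16 (H5) depth=16
  + 82.210.106.64/28 (H1) depth=28
  lookup 90.145.119.148: bits 0101101010010001011101111001010 walk d0:-→d1:-→d2:-→d3:-→d4:-→d5:-→d6:-→d7:-→d8:H2→d9:-→d10:-→d11:-→d12:-→d13:-→d14:-→d15:-→d16:-→d17:-→d18:-→d19:-→d20:-→d21:-→d22:-→d23:-→d24:-→d25:-→d26:-→d27:-→d28:-→d29:-→d30:-→d31:H0 -> H0
  + 101.52.0.0/14 (H4) depth=14
  + 101.32.0.0/11 (H6) depth=11
  lookup 121.210.124.99: bits 011 walk d0:-→d1:-→d2:-→d3:- -> no-route
  del 82.208.0.0/14 (clear depth 14)
  del 90.145.119.148/31 (clear depth 31)
  lookup 101.54.1.81: bits 0110010100110110 walk d0:-→d1:-→d2:-→d3:-→d4:-→d5:-→d6:-→d7:-→d8:-→d9:-→d10:-→d11:H6→d12:-→d13:-→d14:H4→d15:-→d16:H5 -> H5
  lookup 101.52.2.40: bits 01100101001101 walk d0:-→d1:-→d2:-→d3:-→d4:-→d5:-→d6:-→d7:-→d8:-→d9:-→d10:-→d11:H6→d12:-→d13:-→d14:H4 -> H4
  + 101.54.190.79/32 (H5) depth=32

== LOOKUPS ==
["H0","H0","no-route","H5","H4"]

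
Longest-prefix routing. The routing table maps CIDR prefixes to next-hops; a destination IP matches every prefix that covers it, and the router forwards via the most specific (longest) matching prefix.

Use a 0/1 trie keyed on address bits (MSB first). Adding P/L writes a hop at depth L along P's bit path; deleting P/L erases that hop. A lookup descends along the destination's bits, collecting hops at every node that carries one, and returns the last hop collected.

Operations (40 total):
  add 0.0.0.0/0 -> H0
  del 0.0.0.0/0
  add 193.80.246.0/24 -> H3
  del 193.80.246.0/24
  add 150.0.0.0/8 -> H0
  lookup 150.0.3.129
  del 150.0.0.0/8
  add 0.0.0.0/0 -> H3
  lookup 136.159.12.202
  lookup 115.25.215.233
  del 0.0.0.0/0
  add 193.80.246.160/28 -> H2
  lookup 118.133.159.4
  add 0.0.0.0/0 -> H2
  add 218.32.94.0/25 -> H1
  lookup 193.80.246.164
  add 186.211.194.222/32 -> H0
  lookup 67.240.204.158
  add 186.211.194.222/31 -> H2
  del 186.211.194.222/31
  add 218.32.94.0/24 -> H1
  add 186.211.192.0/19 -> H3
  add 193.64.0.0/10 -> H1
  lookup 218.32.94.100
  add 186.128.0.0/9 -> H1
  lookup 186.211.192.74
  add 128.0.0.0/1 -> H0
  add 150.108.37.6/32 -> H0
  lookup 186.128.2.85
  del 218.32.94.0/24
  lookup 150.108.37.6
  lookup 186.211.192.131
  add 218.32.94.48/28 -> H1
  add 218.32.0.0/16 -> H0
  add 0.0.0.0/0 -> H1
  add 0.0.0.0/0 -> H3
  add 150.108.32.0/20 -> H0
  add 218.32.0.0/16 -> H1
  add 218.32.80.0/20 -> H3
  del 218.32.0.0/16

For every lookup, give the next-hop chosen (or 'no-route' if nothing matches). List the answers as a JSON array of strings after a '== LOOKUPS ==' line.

Apply in order:
  add 0.0.0.0/0 -> H0 at depth 0
  - 0.0.0.0/0 clear@0
  add 193.80.246.0/24 -> H3 at depth 24
  - 193.80.246.0/24 clear@24
  add 150.0.0.0/8 -> H0 at depth 8
  Q 150.0.3.129: descend 10010110 ; hops seen [H0] ; pick H0
  - 150.0.0.0/8 clear@8
  add 0.0.0.0/0 -> H3 at depth 0
  Q 136.159.12.202: descend 100 ; hops seen [H3] ; pick H3
  Q 115.25.215.233: descend ε ; hops seen [H3] ; pick H3
  - 0.0.0.0/0 clear@0
  add 193.80.246.160/28 -> H2 at depth 28
  Q 118.133.159.4: descend ε ; hops seen [∅] ; pick no-route
  add 0.0.0.0/0 -> H2 at depth 0
  add 218.32.94.0/25 -> H1 at depth 25
  Q 193.80.246.164: descend 1100000101010000111101101010 ; hops seen [H2,H2] ; pick H2
  add 186.211.194.222/32 -> H0 at depth 32
  Q 67.240.204.158: descend ε ; hops seen [H2] ; pick H2
  add 186.211.194.222/31 -> H2 at depth 31
  - 186.211.194.222/31 clear@31
  add 218.32.94.0/24 -> H1 at depth 24
  add 186.211.192.0/19 -> H3 at depth 19
  add 193.64.0.0/10 -> H1 at depth 10
  Q 218.32.94.100: descend 1101101000100000010111100 ; hops seen [H2,H1,H1] ; pick H1
  add 186.128.0.0/9 -> H1 at depth 9
  Q 186.211.192.74: descend 1011101011010011110000 ; hops seen [H2,H1,H3] ; pick H3
  add 128.0.0.0/1 -> H0 at depth 1
  add 150.108.37.6/32 -> H0 at depth 32
  Q 186.128.2.85: descend 101110101 ; hops seen [H2,H0,H1] ; pick H1
  - 218.32.94.0/24 clear@24
  Q 150.108.37.6: descend 10010110011011000010010100000110 ; hops seen [H2,H0,H0] ; pick H0
  Q 186.211.192.131: descend 1011101011010011110000 ; hops seen [H2,H0,H1,H3] ; pick H3
  add 218.32.94.48/28 -> H1 at depth 28
  add 218.32.0.0/16 -> H0 at depth 16
  add 0.0.0.0/0 -> H1 at depth 0
  add 0.0.0.0/0 -> H3 at depth 0
  add 150.108.32.0/20 -> H0 at depth 20
  add 218.32.0.0/16 -> H1 at depth 16
  add 218.32.80.0/20 -> H3 at depth 20
  - 218.32.0.0/16 clear@16

== LOOKUPS ==
["H0","H3","H3","no-route","H2","H2","H1","H3","H1","H0","H3"]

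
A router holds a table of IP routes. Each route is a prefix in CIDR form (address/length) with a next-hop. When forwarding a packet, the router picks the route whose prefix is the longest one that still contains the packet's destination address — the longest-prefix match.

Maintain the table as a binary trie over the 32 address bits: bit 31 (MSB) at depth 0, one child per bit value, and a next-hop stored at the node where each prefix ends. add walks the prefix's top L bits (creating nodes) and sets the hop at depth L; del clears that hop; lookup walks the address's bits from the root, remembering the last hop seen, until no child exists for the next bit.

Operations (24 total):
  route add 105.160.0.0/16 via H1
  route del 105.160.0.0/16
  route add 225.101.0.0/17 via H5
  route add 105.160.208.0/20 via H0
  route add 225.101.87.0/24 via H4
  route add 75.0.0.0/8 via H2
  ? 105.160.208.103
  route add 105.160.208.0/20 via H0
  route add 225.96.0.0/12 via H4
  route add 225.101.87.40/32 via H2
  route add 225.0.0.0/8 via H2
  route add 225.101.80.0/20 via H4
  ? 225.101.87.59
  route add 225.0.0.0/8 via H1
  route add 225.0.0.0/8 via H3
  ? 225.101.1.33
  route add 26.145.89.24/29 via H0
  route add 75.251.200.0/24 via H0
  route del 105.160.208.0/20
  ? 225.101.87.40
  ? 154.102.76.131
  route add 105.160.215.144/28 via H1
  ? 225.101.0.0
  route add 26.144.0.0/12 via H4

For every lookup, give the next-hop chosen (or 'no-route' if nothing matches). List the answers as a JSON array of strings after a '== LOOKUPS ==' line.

Apply in order:
  add 105.160.0.0/16 -> H1 at depth 16
  del 105.160.0.0/16 (clear depth 16)
  add 225.101.0.0/17 -> H5 at depth 17
  add 105.160.208.0/20 -> H0 at depth 20
  add 225.101.87.0/24 -> H4 at depth 24
  add 75.0.0.0/8 -> H2 at depth 8
  lookup 105.160.208.103: bits 01101001101000001101 walk d0:-→d1:-→d2:-→d3:-→d4:-→d5:-→d6:-→d7:-→d8:-→d9:-→d10:-→d11:-→d12:-→d13:-→d14:-→d15:-→d16:-→d17:-→d18:-→d19:-→d20:H0 -> H0
  add 105.160.208.0/20 -> H0 at depth 20
  add 225.96.0.0/12 -> H4 at depth 12
  add 225.101.87.40/32 -> H2 at depth 32
  add 225.0.0.0/8 -> H2 at depth 8
  add 225.101.80.0/20 -> H4 at depth 20
  lookup 225.101.87.59: bits 111000010110010101010111001 walk d0:-→d1:-→d2:-→d3:-→d4:-→d5:-→d6:-→d7:-→d8:H2→d9:-→d10:-→d11:-→d12:H4→d13:-→d14:-→d15:-→d16:-→d17:H5→d18:-→d19:-→d20:H4→d21:-→d22:-→d23:-→d24:H4→d25:-→d26:-→d27:- -> H4
  add 225.0.0.0/8 -> H1 at depth 8
  add 225.0.0.0/8 -> H3 at depth 8
  lookup 225.101.1.33: bits 11100001011001010 walk d0:-→d1:-→d2:-→d3:-→d4:-→d5:-→d6:-→d7:-→d8:H3→d9:-→d10:-→d11:-→d12:H4→d13:-→d14:-→d15:-→d16:-→d17:H5 -> H5
  add 26.145.89.24/29 -> H0 at depth 29
  add 75.251.200.0/24 -> H0 at depth 24
  del 105.160.208.0/20 (clear depth 20)
  lookup 225.101.87.40: bits 11100001011001010101011100101000 walk d0:-→d1:-→d2:-→d3:-→d4:-→d5:-→d6:-→d7:-→d8:H3→d9:-→d10:-→d11:-→d12:H4→d13:-→d14:-→d15:-→d16:-→d17:H5→d18:-→d19:-→d20:H4→d21:-→d22:-→d23:-→d24:H4→d25:-→d26:-→d27:-→d28:-→d29:-→d30:-→d31:-→d32:H2 -> H2
  lookup 154.102.76.131: bits 1 walk d0:-→d1:- -> no-route
  add 105.160.215.144/28 -> H1 at depth 28
  lookup 225.101.0.0: bits 11100001011001010 walk d0:-→d1:-→d2:-→d3:-→d4:-→d5:-→d6:-→d7:-→d8:H3→d9:-→d10:-→d11:-→d12:H4→d13:-→d14:-→d15:-→d16:-→d17:H5 -> H5
  add 26.144.0.0/12 -> H4 at depth 12

== LOOKUPS ==
["H0","H4","H5","H2","no-route","H5"]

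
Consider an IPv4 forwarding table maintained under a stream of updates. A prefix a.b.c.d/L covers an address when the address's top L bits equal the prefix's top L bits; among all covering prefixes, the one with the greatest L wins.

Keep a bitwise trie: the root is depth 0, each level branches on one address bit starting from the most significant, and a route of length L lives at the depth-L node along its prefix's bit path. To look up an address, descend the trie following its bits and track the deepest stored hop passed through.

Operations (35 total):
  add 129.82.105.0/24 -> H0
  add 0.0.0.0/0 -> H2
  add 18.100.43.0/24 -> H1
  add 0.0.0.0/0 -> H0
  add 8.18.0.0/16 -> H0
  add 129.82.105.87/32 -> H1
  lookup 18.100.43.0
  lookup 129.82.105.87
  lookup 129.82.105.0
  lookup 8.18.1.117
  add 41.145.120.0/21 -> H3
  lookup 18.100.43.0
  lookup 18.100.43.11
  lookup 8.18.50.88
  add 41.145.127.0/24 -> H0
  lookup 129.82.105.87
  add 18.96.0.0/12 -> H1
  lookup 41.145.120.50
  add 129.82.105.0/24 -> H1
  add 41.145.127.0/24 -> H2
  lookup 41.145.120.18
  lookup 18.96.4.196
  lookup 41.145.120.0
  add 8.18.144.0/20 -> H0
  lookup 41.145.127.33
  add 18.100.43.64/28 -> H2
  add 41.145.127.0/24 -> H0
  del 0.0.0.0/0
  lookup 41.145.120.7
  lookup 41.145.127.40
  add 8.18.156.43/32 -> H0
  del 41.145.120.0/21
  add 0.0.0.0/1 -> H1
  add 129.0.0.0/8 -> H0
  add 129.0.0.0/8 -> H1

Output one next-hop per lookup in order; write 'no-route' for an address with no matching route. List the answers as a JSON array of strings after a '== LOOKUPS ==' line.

Process each operation:
  add 129.82.105.0/24 -> H0 at depth 24
  add 0.0.0.0/0 -> H2 at depth 0
  add 18.100.43.0/24 -> H1 at depth 24
  add 0.0.0.0/0 -> H0 at depth 0
  add 8.18.0.0/16 -> H0 at depth 16
  add 129.82.105.87/32 -> H1 at depth 32
  lookup 18.100.43.0: bits 000100100110010000101011 walk d0:H0→d1:-→d2:-→d3:-→d4:-→d5:-→d6:-→d7:-→d8:-→d9:-→d10:-→d11:-→d12:-→d13:-→d14:-→d15:-→d16:-→d17:-→d18:-→d19:-→d20:-→d21:-→d22:-→d23:-→d24:H1 -> H1
  lookup 129.82.105.87: bits 10000001010100100110100101010111 walk d0:H0→d1:-→d2:-→d3:-→d4:-→d5:-→d6:-→d7:-→d8:-→d9:-→d10:-→d11:-→d12:-→d13:-→d14:-→d15:-→d16:-→d17:-→d18:-→d19:-→d20:-→d21:-→d22:-→d23:-→d24:H0→d25:-→d26:-→d27:-→d28:-→d29:-→d30:-→d31:-→d32:H1 -> H1
  lookup 129.82.105.0: bits 1000000101010010011010010 walk d0:H0→d1:-→d2:-→d3:-→d4:-→d5:-→d6:-→d7:-→d8:-→d9:-→d10:-→d11:-→d12:-→d13:-→d14:-→d15:-→d16:-→d17:-→d18:-→d19:-→d20:-→d21:-→d22:-→d23:-→d24:H0→d25:- -> H0
  lookup 8.18.1.117: bits 0000100000010010 walk d0:H0→d1:-→d2:-→d3:-→d4:-→d5:-→d6:-→d7:-→d8:-→d9:-→d10:-→d11:-→d12:-→d13:-→d14:-→d15:-→d16:H0 -> H0
  add 41.145.120.0/21 -> H3 at depth 21
  lookup 18.100.43.0: bits 000100100110010000101011 walk d0:H0→d1:-→d2:-→d3:-→d4:-→d5:-→d6:-→d7:-→d8:-→d9:-→d10:-→d11:-→d12:-→d13:-→d14:-→d15:-→d16:-→d17:-→d18:-→d19:-→d20:-→d21:-→d22:-→d23:-→d24:H1 -> H1
  lookup 18.100.43.11: bits 000100100110010000101011 walk d0:H0→d1:-→d2:-→d3:-→d4:-→d5:-→d6:-→d7:-→d8:-→d9:-→d10:-→d11:-→d12:-→d13:-→d14:-→d15:-→d16:-→d17:-→d18:-→d19:-→d20:-→d21:-→d22:-→d23:-→d24:H1 -> H1
  lookup 8.18.50.88: bits 0000100000010010 walk d0:H0→d1:-→d2:-→d3:-→d4:-→d5:-→d6:-→d7:-→d8:-→d9:-→d10:-→d11:-→d12:-→d13:-→d14:-→d15:-→d16:H0 -> H0
  add 41.145.127.0/24 -> H0 at depth 24
  lookup 129.82.105.87: bits 10000001010100100110100101010111 walk d0:H0→d1:-→d2:-→d3:-→d4:-→d5:-→d6:-→d7:-→d8:-→d9:-→d10:-→d11:-→d12:-→d13:-→d14:-→d15:-→d16:-→d17:-→d18:-→d19:-→d20:-→d21:-→d22:-→d23:-→d24:H0→d25:-→d26:-→d27:-→d28:-→d29:-→d30:-→d31:-→d32:H1 -> H1
  add 18.96.0.0/12 -> H1 at depth 12
  lookup 41.145.120.50: bits 001010011001000101111 walk d0:H0→d1:-→d2:-→d3:-→d4:-→d5:-→d6:-→d7:-→d8:-→d9:-→d10:-→d11:-→d12:-→d13:-→d14:-→d15:-→d16:-→d17:-→d18:-→d19:-→d20:-→d21:H3 -> H3
  add 129.82.105.0/24 -> H1 at depth 24
  add 41.145.127.0/24 -> H2 at depth 24
  lookup 41.145.120.18: bits 001010011001000101111 walk d0:H0→d1:-→d2:-→d3:-→d4:-→d5:-→d6:-→d7:-→d8:-→d9:-→d10:-→d11:-→d12:-→d13:-→d14:-→d15:-→d16:-→d17:-→d18:-→d19:-→d20:-→d21:H3 -> H3
  lookup 18.96.4.196: bits 0001001001100 walk d0:H0→d1:-→d2:-→d3:-→d4:-→d5:-→d6:-→d7:-→d8:-→d9:-→d10:-→d11:-→d12:H1→d13:- -> H1
  lookup 41.145.120.0: bits 001010011001000101111 walk d0:H0→d1:-→d2:-→d3:-→d4:-→d5:-→d6:-→d7:-→d8:-→d9:-→d10:-→d11:-→d12:-→d13:-→d14:-→d15:-→d16:-→d17:-→d18:-→d19:-→d20:-→d21:H3 -> H3
  add 8.18.144.0/20 -> H0 at depth 20
  lookup 41.145.127.33: bits 001010011001000101111111 walk d0:H0→d1:-→d2:-→d3:-→d4:-→d5:-→d6:-→d7:-→d8:-→d9:-→d10:-→d11:-→d12:-→d13:-→d14:-→d15:-→d16:-→d17:-→d18:-→d19:-→d20:-→d21:H3→d22:-→d23:-→d24:H2 -> H2
  add 18.100.43.64/28 -> H2 at depth 28
  add 41.145.127.0/24 -> H0 at depth 24
  - 0.0.0.0/0 clear@0
  lookup 41.145.120.7: bits 001010011001000101111 walk d0:-→d1:-→d2:-→d3:-→d4:-→d5:-→d6:-→d7:-→d8:-→d9:-→d10:-→d11:-→d12:-→d13:-→d14:-→d15:-→d16:-→d17:-→d18:-→d19:-→d20:-→d21:H3 -> H3
  lookup 41.145.127.40: bits 001010011001000101111111 walk d0:-→d1:-→d2:-→d3:-→d4:-→d5:-→d6:-→d7:-→d8:-→d9:-→d10:-→d11:-→d12:-→d13:-→d14:-→d15:-→d16:-→d17:-→d18:-→d19:-→d20:-→d21:H3→d22:-→d23:-→d24:H0 -> H0
  add 8.18.156.43/32 -> H0 at depth 32
  - 41.145.120.0/21 clear@21
  add 0.0.0.0/1 -> H1 at depth 1
  add 129.0.0.0/8 -> H0 at depth 8
  add 129.0.0.0/8 -> H1 at depth 8

== LOOKUPS ==
["H1","H1","H0","H0","H1","H1","H0","H1","H3","H3","H1","H3","H2","H3","H0"]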